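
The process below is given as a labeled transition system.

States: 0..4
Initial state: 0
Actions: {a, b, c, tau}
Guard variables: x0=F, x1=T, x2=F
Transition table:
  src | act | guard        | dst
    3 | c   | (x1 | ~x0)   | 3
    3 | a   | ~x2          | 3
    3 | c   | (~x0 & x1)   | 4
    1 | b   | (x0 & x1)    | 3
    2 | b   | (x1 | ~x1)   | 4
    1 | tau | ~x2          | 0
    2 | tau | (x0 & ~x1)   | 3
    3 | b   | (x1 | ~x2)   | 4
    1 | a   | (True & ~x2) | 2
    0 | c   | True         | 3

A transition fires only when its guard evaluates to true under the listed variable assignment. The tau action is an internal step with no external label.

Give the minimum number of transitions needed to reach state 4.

Answer: 2

Trace:
BFS to 4:
  Layer 0: {0}
  Layer 1: {3}
  Layer 2: {4}
depth(4)=2, e.g. c·b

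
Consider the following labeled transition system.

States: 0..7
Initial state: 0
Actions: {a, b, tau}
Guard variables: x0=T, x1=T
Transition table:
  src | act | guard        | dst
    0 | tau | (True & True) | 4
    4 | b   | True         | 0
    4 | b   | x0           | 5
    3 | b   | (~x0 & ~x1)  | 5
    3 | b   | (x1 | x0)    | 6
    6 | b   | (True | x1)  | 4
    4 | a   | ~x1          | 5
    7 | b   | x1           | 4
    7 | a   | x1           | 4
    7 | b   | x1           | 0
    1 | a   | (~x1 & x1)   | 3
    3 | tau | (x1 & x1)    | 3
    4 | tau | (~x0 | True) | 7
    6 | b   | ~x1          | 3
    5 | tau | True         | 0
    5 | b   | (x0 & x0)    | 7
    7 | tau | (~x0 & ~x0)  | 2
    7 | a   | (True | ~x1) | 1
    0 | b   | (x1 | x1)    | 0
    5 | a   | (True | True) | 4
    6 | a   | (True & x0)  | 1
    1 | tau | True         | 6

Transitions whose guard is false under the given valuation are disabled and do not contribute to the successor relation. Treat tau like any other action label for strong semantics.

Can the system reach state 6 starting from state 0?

Answer: REACHABLE

Working:
17 transition(s) survive guard evaluation.
depth 0: {0}
depth 1: {4}  cumulative {0,4}
depth 2: {5,7}  cumulative {0,4,5,7}
depth 3: {1}  cumulative {0,1,4,5,7}
depth 4: {6}  cumulative {0,1,4,5,6,7}
Reachable = {0,1,4,5,6,7}
witness 6: tau·tau·a·tau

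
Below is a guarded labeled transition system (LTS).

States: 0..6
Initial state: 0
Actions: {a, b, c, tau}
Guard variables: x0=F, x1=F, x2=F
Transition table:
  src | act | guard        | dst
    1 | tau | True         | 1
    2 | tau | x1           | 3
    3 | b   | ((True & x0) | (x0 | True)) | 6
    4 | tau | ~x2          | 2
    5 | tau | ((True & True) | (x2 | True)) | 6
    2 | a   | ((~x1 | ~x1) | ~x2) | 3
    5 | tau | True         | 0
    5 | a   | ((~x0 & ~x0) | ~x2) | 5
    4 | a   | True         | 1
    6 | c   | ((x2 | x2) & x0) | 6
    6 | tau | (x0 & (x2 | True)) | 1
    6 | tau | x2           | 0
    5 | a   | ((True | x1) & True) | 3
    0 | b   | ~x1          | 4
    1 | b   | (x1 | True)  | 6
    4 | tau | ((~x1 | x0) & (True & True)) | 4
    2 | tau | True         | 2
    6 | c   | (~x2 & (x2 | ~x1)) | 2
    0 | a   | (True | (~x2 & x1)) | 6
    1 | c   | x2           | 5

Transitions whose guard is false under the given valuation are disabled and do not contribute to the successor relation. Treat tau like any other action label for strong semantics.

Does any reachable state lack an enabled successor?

Reach set: {0,1,2,3,4,6}
  0: a→6  b→4  [2 out]
  1: b→6  tau→1  [2 out]
  2: a→3  tau→2  [2 out]
  3: b→6  [1 out]
  4: a→1  tau→2  tau→4  [3 out]
  6: c→2  [1 out]

Answer: DEADLOCK-FREE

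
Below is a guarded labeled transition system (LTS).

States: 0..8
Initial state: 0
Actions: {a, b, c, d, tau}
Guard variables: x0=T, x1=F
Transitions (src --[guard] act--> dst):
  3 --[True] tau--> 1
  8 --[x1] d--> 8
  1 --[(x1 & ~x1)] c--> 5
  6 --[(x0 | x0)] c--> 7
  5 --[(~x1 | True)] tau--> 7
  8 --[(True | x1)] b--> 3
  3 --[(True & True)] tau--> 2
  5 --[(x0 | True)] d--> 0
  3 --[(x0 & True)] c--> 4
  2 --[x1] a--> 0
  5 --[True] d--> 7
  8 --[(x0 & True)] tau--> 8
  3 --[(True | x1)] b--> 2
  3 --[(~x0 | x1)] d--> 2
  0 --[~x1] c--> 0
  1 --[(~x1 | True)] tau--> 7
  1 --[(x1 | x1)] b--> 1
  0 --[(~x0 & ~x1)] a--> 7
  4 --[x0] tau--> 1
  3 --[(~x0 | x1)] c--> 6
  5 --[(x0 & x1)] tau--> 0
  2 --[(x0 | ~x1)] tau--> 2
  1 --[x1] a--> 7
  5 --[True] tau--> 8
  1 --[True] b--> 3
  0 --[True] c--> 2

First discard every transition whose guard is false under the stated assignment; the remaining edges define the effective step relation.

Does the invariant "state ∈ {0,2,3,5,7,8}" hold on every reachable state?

Answer: INVARIANT HOLDS

Working:
Allowed set {0,2,3,5,7,8}
R = {0,2}
  0: ok
  2: ok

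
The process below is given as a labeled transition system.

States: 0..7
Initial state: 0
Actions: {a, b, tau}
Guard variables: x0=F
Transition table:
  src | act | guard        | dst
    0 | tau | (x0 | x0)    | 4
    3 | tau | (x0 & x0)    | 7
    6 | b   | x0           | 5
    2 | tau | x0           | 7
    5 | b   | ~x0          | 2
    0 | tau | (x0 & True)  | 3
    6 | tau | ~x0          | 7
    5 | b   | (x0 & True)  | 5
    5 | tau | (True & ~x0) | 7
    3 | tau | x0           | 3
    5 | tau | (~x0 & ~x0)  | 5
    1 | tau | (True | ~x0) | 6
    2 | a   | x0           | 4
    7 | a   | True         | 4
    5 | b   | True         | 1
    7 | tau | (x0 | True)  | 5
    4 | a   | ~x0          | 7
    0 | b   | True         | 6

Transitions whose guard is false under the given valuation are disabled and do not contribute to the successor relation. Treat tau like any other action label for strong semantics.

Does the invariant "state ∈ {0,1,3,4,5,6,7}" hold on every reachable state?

Allowed set {0,1,3,4,5,6,7}
R = {0,1,2,4,5,6,7}
  0: ok
  1: ok
  2: ✗ unsafe
  4: ok
  5: ok
  6: ok
  7: ok
witness against invariant: b·tau·tau·b → 2

Answer: INVARIANT VIOLATED at state 2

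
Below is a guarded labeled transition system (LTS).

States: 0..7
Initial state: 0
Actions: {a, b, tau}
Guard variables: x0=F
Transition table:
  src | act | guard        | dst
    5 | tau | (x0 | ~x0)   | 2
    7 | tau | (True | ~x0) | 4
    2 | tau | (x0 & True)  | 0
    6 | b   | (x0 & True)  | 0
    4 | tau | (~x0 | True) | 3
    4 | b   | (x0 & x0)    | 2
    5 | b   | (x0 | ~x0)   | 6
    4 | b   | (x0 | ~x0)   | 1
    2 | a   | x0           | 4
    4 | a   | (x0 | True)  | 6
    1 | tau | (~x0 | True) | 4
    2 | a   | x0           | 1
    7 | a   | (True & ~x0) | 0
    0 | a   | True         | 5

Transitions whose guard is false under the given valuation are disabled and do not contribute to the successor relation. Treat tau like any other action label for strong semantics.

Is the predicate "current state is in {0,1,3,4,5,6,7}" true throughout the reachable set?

Answer: INVARIANT VIOLATED at state 2

Trace:
Allowed set {0,1,3,4,5,6,7}
Reachable = {0,2,5,6}
  0: ✓
  2: VIOLATES
  5: ✓
  6: ✓
reach 2 via a·tau — violates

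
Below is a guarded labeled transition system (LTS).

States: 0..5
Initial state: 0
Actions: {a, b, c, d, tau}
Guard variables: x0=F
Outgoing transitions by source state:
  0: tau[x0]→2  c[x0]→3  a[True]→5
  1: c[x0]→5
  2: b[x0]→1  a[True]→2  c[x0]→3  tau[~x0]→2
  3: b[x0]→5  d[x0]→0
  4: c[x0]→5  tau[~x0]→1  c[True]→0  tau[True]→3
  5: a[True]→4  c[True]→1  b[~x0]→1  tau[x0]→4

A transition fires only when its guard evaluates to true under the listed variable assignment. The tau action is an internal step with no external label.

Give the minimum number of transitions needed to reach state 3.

Breadth-first toward 3:
  Layer 0: {0}
  Layer 1: {5}
  Layer 2: {1,4}
  Layer 3: {3}
first hit 3 at d=3 via a·a·tau

Answer: 3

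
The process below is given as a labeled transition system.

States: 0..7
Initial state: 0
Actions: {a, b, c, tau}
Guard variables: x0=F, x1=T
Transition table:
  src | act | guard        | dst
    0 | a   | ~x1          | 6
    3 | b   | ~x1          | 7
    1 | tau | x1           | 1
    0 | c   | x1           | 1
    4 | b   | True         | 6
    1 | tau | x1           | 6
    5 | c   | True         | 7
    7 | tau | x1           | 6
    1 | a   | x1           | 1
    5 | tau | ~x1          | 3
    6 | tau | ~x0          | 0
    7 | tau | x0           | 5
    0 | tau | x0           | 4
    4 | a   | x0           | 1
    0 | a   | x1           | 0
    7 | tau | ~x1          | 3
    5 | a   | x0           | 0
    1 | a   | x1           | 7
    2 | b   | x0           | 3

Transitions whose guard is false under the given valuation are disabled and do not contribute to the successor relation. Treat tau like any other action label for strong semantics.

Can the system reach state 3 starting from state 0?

Answer: UNREACHABLE

Analysis:
Guard filter leaves 10 enabled edge(s).
L0 = {0}
L1 = {1}  cumulative {0,1}
L2 = {6,7}  cumulative {0,1,6,7}
R = {0,1,6,7}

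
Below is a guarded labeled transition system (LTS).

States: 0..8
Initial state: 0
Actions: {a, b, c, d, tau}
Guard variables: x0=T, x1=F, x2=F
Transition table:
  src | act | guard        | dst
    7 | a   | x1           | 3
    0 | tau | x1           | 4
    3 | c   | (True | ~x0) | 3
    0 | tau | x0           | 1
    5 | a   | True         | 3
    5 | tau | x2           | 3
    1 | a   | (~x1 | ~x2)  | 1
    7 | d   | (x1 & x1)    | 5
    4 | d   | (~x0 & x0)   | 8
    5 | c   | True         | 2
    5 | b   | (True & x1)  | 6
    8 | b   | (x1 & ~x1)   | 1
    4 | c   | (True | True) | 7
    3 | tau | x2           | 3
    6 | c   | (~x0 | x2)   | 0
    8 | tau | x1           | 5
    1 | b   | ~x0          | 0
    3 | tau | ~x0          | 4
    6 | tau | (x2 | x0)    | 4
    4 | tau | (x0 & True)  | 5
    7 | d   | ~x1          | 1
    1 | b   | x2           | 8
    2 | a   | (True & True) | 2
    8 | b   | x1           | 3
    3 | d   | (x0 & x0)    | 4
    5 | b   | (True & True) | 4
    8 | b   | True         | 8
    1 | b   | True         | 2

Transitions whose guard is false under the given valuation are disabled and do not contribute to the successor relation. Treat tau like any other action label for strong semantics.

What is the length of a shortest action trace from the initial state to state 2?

Answer: 2

Analysis:
Layered search for 2:
  Layer 0: {0}
  Layer 1: {1}
  Layer 2: {2}
first hit 2 at d=2 via tau·b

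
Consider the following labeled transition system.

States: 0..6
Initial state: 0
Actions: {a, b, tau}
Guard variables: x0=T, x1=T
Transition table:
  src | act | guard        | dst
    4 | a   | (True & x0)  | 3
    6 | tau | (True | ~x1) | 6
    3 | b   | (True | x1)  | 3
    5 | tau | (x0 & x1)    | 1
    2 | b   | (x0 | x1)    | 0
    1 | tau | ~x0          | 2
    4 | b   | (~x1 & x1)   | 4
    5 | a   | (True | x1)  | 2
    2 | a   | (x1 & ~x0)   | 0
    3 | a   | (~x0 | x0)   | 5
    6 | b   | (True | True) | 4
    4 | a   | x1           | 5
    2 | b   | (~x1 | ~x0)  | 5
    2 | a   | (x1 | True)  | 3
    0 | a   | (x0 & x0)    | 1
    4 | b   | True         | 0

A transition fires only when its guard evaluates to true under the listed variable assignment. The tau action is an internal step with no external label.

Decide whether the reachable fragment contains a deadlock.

Answer: DEADLOCK at state 1

Analysis:
Reachable = {0,1}
  0: a→1  [1 exit(s)]
  1: ∅  [deadlock]
witness 1: a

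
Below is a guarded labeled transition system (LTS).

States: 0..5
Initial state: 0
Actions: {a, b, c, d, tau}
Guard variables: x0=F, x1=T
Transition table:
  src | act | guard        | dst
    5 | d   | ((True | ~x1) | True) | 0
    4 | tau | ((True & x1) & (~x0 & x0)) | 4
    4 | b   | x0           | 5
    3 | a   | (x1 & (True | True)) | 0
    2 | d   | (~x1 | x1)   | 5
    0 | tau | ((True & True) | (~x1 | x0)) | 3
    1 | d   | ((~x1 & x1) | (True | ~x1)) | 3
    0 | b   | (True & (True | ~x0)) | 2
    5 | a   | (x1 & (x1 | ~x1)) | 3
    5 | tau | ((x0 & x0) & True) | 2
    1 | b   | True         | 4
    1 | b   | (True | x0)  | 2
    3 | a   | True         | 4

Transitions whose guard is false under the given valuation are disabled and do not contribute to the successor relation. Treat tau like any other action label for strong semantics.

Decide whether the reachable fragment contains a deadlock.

Reach set: {0,2,3,4,5}
  0: b→2  tau→3  [2 out]
  2: d→5  [1 out]
  3: a→0  a→4  [2 out]
  4: ∅  [deadlock]
  5: a→3  d→0  [2 out]
Path to 4: tau·a

Answer: DEADLOCK at state 4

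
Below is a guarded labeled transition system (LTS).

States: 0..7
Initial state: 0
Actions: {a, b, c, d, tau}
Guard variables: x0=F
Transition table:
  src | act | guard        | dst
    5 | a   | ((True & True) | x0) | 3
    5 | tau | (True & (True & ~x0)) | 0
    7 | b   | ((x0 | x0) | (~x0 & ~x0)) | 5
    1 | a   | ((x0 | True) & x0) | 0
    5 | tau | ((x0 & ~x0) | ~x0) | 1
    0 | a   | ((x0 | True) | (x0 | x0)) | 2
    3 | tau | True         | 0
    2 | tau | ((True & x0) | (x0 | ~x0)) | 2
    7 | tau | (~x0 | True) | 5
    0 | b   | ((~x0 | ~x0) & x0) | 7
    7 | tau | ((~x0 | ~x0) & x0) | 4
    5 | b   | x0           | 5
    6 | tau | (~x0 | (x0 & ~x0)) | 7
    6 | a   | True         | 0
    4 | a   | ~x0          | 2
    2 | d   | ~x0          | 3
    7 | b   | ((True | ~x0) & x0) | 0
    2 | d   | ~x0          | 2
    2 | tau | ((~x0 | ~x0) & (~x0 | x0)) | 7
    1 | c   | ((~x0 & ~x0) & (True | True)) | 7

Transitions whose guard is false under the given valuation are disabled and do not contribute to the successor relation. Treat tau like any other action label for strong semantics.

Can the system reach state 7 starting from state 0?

15 transition(s) survive guard evaluation.
depth 0: {0}
depth 1: {2}  now seen {0,2}
depth 2: {3,7}  now seen {0,2,3,7}
depth 3: {5}  now seen {0,2,3,5,7}
depth 4: {1}  now seen {0,1,2,3,5,7}
R = {0,1,2,3,5,7}
trace reaching 7: a·tau

Answer: REACHABLE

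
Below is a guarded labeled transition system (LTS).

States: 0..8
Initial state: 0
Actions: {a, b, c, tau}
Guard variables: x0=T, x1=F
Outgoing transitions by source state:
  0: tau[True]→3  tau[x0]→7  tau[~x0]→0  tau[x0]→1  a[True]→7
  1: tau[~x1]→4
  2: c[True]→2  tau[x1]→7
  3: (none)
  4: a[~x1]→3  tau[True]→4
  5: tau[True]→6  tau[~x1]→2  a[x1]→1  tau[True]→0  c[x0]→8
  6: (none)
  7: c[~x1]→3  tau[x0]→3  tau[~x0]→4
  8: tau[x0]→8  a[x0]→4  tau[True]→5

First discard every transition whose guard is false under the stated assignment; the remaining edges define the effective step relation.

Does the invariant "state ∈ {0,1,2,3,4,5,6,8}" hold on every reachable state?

Safe = {0,1,2,3,4,5,6,8}
R = {0,1,3,4,7}
  0: ✓
  1: ✓
  3: ✓
  4: ✓
  7: ✗ unsafe
counterexample path to 7: tau

Answer: INVARIANT VIOLATED at state 7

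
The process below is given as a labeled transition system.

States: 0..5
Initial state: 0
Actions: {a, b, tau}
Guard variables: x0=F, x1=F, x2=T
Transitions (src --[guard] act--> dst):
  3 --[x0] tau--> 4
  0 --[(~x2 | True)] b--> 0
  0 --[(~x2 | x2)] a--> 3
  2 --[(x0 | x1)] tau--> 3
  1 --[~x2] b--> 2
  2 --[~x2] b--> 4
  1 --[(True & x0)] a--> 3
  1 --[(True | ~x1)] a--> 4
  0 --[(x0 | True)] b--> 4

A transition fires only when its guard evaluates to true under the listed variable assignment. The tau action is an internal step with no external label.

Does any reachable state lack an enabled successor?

Answer: DEADLOCK at state 3

Trace:
Reach set: {0,3,4}
  0: a→3  b→0  b→4  [3 exit(s)]
  3: ∅  [STUCK]
  4: ∅  [STUCK]
Path to 3: a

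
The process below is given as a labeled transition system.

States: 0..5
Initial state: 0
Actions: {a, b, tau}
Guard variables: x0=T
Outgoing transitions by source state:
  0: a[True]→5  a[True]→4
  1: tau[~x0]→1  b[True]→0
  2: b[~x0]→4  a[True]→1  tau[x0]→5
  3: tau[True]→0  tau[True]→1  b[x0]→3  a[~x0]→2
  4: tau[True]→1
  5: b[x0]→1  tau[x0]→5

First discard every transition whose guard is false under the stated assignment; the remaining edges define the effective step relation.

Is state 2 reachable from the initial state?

Answer: UNREACHABLE

Working:
11 transition(s) survive guard evaluation.
depth 0: {0}
depth 1: {4,5}  total {0,4,5}
depth 2: {1}  total {0,1,4,5}
R = {0,1,4,5}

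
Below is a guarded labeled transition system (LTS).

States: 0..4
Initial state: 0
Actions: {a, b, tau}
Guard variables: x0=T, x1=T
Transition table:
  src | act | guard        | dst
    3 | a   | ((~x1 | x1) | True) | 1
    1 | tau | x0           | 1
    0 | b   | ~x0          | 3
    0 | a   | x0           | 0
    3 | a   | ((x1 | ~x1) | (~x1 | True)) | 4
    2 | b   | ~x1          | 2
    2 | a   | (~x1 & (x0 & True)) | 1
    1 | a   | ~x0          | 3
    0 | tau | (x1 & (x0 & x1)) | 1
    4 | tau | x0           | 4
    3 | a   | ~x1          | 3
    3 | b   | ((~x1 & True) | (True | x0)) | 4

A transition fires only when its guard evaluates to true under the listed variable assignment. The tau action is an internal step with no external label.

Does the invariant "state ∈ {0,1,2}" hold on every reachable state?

Answer: INVARIANT HOLDS

Working:
Allowed set {0,1,2}
R = {0,1}
  0: safe
  1: safe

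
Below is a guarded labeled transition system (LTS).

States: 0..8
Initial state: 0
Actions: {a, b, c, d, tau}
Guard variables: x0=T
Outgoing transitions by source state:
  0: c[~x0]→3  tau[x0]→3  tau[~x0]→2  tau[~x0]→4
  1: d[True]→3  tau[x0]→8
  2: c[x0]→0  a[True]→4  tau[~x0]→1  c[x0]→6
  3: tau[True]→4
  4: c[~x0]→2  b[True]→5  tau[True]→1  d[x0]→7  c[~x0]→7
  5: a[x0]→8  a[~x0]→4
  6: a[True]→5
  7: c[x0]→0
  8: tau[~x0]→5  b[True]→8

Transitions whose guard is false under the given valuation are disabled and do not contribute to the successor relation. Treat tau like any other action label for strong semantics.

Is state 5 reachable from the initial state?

Answer: REACHABLE

Trace:
14 transition(s) survive guard evaluation.
Layer 0: {0}
Layer 1: {3}  now seen {0,3}
Layer 2: {4}  now seen {0,3,4}
Layer 3: {1,5,7}  now seen {0,1,3,4,5,7}
Layer 4: {8}  now seen {0,1,3,4,5,7,8}
Reachable = {0,1,3,4,5,7,8}
trace reaching 5: tau·tau·b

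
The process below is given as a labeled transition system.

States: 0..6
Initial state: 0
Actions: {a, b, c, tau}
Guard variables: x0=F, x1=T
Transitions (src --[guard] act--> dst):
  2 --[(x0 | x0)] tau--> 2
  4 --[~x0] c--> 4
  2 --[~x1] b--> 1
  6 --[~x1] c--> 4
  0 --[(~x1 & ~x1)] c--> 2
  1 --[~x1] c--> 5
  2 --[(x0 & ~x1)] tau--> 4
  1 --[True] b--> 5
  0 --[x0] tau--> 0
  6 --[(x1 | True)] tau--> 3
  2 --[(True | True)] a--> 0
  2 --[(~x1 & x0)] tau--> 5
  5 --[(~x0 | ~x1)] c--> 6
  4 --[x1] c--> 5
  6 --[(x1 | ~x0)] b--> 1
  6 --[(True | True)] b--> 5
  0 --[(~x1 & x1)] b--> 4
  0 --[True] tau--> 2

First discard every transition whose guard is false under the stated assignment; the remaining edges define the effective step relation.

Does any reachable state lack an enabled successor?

Answer: DEADLOCK-FREE

Trace:
Reachable = {0,2}
  0: tau→2  [1 exit(s)]
  2: a→0  [1 exit(s)]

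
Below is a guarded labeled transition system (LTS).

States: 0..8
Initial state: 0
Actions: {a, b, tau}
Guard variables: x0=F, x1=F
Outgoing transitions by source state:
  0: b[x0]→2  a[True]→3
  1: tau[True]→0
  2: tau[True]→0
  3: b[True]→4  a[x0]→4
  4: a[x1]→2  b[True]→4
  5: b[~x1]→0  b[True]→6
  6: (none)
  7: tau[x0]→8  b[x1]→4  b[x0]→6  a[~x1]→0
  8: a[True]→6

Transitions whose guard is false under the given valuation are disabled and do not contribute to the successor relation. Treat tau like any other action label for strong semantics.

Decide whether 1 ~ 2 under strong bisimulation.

Compute ~ classes (split until stable):
  round 0: {{0,1,2,3,4,5,6,7,8}}
  round 1: {{0,7,8},{1,2},{3,4,5},{6}}
  round 2: {{0},{1,2},{3,4},{5},{6},{7},{8}}
7 equivalence class(es) (converged in 3)
1∈{1,2}, 2∈{1,2}

Answer: BISIMILAR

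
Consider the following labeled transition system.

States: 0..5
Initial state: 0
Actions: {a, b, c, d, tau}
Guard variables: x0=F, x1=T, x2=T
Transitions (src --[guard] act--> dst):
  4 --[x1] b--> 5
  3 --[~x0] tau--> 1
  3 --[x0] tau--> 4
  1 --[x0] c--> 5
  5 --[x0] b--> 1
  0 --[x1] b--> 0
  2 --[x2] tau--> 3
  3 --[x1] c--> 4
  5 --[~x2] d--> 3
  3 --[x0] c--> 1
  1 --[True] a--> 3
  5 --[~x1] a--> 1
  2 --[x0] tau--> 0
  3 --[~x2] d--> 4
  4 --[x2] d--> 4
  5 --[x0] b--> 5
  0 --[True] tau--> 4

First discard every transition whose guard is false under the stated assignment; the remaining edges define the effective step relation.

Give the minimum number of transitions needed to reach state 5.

BFS to 5:
  Layer 0: {0}
  Layer 1: {4}
  Layer 2: {5}
first hit 5 at d=2 via tau·b

Answer: 2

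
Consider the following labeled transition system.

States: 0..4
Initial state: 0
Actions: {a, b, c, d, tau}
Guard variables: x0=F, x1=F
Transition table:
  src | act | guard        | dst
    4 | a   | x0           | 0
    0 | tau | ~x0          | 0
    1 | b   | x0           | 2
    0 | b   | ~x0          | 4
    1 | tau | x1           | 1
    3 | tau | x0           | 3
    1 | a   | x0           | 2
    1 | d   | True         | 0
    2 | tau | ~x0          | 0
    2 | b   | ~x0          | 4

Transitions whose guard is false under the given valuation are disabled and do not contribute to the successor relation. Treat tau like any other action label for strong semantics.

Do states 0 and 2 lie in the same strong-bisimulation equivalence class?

Refine partition for ~:
  π0 = {{0,1,2,3,4}}
  π1 = {{0,2},{1},{3,4}}
Fixed point at round 2; 3 class(es).
[0]={0,2}  [2]={0,2}

Answer: BISIMILAR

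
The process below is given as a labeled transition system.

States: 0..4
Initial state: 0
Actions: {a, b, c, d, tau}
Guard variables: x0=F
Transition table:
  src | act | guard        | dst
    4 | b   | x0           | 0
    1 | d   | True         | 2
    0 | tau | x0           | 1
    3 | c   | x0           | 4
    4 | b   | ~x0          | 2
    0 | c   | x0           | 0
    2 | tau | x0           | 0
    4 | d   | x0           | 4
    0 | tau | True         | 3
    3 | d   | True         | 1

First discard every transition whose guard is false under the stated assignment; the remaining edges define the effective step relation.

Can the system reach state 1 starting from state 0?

After dropping false guards: 4 live edges.
Layer 0: {0}
Layer 1: {3}  cumulative {0,3}
Layer 2: {1}  cumulative {0,1,3}
Layer 3: {2}  cumulative {0,1,2,3}
Reachable = {0,1,2,3}
witness 1: tau·d

Answer: REACHABLE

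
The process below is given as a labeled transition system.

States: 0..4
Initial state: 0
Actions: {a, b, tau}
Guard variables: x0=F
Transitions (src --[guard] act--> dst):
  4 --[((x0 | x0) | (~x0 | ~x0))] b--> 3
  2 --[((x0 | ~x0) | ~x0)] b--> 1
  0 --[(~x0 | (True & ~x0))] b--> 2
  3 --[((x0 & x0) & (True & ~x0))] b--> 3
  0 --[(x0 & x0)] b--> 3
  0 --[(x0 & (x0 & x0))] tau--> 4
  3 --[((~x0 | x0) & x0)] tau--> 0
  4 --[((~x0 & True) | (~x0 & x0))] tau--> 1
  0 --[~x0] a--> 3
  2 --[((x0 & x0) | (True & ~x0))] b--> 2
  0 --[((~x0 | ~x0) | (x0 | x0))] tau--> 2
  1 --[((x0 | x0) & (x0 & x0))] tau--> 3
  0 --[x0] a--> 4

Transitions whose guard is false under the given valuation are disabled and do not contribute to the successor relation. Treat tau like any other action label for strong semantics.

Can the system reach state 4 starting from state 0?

Guard filter leaves 7 enabled edge(s).
Layer 0: {0}
Layer 1: {2,3}  total {0,2,3}
Layer 2: {1}  total {0,1,2,3}
Reach set: {0,1,2,3}

Answer: UNREACHABLE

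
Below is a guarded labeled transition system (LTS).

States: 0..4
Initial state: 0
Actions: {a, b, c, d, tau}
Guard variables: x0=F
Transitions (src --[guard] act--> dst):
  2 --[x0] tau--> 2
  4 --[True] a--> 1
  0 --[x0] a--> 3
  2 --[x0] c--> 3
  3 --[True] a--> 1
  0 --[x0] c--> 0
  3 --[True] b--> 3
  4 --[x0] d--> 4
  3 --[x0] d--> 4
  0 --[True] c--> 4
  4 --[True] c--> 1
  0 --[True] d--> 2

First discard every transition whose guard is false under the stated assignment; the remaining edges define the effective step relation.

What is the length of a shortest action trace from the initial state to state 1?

Answer: 2

Trace:
BFS to 1:
  L0 = {0}
  L1 = {2,4}
  L2 = {1}
depth(1)=2, e.g. c·a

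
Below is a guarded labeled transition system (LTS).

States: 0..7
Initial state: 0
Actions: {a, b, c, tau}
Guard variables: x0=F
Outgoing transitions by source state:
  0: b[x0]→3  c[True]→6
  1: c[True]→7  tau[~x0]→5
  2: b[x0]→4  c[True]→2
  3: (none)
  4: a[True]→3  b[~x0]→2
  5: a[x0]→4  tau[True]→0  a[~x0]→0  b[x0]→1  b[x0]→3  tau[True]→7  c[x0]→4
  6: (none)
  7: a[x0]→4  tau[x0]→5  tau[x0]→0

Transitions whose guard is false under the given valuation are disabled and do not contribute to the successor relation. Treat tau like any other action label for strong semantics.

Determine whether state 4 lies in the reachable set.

9 transition(s) survive guard evaluation.
L0 = {0}
L1 = {6}  total {0,6}
R = {0,6}

Answer: UNREACHABLE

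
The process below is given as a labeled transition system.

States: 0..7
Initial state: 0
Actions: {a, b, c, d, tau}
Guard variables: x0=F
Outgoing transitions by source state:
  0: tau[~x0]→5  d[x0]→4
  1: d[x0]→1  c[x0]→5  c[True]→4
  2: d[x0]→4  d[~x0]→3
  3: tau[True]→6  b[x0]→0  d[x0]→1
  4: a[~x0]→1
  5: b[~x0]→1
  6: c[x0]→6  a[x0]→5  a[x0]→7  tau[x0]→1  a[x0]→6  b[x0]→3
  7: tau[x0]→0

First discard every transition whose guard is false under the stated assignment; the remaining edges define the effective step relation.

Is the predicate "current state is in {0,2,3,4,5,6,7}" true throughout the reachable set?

Allowed set {0,2,3,4,5,6,7}
R = {0,1,4,5}
  0: safe
  1: VIOLATES
  4: safe
  5: safe
witness against invariant: tau·b → 1

Answer: INVARIANT VIOLATED at state 1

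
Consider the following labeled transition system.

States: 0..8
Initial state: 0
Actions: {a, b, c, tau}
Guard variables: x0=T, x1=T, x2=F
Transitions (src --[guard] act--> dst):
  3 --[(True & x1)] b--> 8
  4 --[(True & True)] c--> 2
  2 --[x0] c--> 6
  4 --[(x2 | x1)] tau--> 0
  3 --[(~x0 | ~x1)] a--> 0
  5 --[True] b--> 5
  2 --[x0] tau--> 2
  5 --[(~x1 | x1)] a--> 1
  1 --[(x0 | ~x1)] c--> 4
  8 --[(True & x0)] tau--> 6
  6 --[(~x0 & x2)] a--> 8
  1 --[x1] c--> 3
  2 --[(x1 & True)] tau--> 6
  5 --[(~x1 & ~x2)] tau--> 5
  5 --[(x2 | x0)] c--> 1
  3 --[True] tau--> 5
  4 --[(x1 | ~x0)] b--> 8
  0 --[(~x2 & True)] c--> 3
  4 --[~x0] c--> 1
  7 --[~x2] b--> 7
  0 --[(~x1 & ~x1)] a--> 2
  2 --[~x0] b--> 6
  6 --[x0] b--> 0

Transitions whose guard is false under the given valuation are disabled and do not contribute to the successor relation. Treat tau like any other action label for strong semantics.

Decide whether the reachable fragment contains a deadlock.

R = {0,1,2,3,4,5,6,8}
  0: c→3  [1 out]
  1: c→3  c→4  [2 out]
  2: c→6  tau→2  tau→6  [3 out]
  3: b→8  tau→5  [2 out]
  4: b→8  c→2  tau→0  [3 out]
  5: a→1  b→5  c→1  [3 out]
  6: b→0  [1 out]
  8: tau→6  [1 out]

Answer: DEADLOCK-FREE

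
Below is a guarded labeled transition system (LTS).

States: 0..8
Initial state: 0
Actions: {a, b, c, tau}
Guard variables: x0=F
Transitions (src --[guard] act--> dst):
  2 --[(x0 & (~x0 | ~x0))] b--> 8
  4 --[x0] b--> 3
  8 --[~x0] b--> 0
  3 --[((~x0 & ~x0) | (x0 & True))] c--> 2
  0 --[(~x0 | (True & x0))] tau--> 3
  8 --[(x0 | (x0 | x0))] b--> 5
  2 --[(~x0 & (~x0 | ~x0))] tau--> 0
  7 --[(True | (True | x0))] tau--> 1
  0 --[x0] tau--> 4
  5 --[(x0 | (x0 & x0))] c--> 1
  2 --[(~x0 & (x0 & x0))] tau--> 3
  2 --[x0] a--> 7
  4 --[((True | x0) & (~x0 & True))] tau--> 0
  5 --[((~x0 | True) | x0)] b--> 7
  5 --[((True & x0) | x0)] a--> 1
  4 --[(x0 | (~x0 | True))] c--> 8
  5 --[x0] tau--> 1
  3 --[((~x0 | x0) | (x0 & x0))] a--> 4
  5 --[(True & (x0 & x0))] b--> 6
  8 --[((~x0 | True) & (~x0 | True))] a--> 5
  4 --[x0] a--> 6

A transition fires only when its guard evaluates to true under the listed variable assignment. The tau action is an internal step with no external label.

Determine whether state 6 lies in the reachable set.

Answer: UNREACHABLE

Trace:
After dropping false guards: 10 live edges.
Layer 0: {0}
Layer 1: {3}  total {0,3}
Layer 2: {2,4}  total {0,2,3,4}
Layer 3: {8}  total {0,2,3,4,8}
Layer 4: {5}  total {0,2,3,4,5,8}
Layer 5: {7}  total {0,2,3,4,5,7,8}
Layer 6: {1}  total {0,1,2,3,4,5,7,8}
R = {0,1,2,3,4,5,7,8}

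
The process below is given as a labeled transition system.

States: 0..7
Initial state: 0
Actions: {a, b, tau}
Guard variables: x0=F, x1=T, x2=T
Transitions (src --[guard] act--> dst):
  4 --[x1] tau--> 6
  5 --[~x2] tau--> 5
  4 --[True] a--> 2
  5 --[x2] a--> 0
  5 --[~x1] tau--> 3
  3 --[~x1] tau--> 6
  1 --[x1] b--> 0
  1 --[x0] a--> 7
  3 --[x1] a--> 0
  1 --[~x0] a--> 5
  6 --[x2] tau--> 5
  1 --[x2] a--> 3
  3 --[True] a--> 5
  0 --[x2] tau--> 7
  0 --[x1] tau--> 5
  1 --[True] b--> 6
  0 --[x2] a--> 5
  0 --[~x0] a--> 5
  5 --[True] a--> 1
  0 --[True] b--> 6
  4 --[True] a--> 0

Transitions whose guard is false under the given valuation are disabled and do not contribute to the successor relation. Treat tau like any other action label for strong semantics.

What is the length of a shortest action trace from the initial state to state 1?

Answer: 2

Working:
Layered search for 1:
  Layer 0: {0}
  Layer 1: {5,6,7}
  Layer 2: {1}
1 enters at depth 2; path a·a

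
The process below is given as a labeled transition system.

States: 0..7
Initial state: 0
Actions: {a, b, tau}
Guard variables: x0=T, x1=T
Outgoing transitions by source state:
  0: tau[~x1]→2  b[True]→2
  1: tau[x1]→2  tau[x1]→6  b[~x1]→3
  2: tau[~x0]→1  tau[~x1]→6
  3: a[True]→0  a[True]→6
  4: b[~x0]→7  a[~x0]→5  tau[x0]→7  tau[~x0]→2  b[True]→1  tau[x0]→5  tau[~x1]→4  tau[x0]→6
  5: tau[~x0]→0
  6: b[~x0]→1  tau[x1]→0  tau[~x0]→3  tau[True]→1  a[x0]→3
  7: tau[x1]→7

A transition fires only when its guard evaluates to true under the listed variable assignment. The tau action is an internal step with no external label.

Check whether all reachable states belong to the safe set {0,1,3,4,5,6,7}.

Answer: INVARIANT VIOLATED at state 2

Working:
Allowed set {0,1,3,4,5,6,7}
R = {0,2}
  0: safe
  2: outside
counterexample path to 2: b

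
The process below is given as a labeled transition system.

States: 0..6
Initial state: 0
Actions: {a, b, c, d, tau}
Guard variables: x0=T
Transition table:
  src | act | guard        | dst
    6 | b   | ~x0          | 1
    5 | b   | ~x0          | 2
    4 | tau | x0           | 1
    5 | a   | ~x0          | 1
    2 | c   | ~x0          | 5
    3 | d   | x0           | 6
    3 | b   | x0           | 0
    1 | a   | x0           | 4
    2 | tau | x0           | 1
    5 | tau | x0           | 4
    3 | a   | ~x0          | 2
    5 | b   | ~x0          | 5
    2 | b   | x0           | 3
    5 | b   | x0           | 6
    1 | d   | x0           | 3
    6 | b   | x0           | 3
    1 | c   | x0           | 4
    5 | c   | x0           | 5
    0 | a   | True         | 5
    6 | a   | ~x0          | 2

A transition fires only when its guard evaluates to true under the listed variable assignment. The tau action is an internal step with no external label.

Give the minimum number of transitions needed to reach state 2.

Answer: UNREACHABLE

Trace:
Layered search for 2:
  depth 0: {0}
  depth 1: {5}
  depth 2: {4,6}
  depth 3: {1,3}
2 never appears.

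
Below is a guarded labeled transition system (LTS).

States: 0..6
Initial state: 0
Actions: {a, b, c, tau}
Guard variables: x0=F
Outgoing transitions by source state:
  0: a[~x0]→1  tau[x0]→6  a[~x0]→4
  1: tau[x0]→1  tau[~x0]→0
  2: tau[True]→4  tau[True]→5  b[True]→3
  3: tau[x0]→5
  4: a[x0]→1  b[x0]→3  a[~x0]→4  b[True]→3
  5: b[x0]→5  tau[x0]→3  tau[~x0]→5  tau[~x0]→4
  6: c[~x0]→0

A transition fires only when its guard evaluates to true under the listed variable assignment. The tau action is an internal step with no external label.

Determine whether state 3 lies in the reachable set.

Answer: REACHABLE

Analysis:
After dropping false guards: 11 live edges.
Layer 0: {0}
Layer 1: {1,4}  cumulative {0,1,4}
Layer 2: {3}  cumulative {0,1,3,4}
Reachable = {0,1,3,4}
witness 3: a·b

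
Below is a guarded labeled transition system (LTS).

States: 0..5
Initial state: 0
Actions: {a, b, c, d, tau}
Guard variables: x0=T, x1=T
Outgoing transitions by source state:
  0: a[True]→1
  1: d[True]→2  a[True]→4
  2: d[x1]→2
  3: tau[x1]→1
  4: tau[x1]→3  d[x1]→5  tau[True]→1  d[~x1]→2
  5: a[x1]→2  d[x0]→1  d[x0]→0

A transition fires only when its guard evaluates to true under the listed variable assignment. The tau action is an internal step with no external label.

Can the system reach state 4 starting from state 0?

Answer: REACHABLE

Trace:
Guard filter leaves 11 enabled edge(s).
Layer 0: {0}
Layer 1: {1}  cumulative {0,1}
Layer 2: {2,4}  cumulative {0,1,2,4}
Layer 3: {3,5}  cumulative {0,1,2,3,4,5}
R = {0,1,2,3,4,5}
Path to 4: a·a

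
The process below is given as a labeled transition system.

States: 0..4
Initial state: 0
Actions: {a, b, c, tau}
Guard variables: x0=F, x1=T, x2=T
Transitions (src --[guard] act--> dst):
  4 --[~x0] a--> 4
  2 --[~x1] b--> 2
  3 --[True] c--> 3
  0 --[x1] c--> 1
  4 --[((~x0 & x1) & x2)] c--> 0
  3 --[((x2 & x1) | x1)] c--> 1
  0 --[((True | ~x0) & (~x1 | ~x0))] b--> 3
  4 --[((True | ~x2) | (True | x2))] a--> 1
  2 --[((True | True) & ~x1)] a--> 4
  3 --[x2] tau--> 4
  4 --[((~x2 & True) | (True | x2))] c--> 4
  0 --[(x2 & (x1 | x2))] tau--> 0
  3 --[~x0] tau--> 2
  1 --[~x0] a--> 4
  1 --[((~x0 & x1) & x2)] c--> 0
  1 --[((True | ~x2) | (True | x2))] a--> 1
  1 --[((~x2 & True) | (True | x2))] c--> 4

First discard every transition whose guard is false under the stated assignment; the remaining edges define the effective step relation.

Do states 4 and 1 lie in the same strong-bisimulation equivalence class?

Answer: BISIMILAR

Analysis:
Bisimulation quotient by refinement:
  π0 = {{0,1,2,3,4}}
  π1 = {{0},{1,4},{2},{3}}
Fixed point at round 2; 4 class(es).
4∈{1,4}, 1∈{1,4}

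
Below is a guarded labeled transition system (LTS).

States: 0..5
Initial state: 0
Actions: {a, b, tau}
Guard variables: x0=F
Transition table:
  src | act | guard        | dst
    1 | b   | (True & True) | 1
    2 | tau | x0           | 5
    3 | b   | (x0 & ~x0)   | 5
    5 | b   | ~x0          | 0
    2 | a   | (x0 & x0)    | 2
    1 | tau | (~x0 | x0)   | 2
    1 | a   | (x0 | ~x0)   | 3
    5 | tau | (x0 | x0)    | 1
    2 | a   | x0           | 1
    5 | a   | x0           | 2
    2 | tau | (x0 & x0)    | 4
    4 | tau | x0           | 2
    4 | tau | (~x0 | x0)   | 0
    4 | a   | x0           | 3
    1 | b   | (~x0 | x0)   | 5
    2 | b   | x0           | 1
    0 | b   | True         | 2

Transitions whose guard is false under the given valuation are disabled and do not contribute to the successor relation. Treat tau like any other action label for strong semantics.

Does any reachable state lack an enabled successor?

R = {0,2}
  0: b→2  [1 exit(s)]
  2: ∅  [STUCK]
Path to 2: b

Answer: DEADLOCK at state 2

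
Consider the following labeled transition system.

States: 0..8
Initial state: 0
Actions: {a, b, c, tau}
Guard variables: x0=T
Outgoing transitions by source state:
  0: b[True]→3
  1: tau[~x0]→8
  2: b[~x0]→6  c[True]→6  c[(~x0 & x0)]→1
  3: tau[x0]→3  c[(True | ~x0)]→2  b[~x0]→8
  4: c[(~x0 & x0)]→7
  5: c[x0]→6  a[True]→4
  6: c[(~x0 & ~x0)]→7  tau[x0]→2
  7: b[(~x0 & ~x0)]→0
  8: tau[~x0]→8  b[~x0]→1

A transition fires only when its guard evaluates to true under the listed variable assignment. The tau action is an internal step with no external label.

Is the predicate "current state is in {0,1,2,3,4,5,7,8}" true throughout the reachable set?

Answer: INVARIANT VIOLATED at state 6

Trace:
Allowed set {0,1,2,3,4,5,7,8}
Reachable = {0,2,3,6}
  0: ✓
  2: ✓
  3: ✓
  6: outside
counterexample path to 6: b·c·c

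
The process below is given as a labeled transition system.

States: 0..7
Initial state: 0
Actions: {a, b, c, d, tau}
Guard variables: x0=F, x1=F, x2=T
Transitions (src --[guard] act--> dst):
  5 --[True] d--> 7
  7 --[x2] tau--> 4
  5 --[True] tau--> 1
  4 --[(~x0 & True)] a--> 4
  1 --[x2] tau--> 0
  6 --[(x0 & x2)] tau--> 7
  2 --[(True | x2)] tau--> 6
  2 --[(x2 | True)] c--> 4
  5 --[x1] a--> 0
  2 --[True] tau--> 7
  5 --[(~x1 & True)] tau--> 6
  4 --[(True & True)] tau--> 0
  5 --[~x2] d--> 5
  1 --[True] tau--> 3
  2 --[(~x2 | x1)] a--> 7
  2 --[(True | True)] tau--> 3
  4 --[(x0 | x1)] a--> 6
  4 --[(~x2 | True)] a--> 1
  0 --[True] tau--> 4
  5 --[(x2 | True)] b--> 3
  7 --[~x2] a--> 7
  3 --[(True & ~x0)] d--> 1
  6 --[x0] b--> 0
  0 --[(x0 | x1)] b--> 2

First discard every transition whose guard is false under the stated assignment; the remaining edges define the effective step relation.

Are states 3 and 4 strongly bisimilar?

Answer: NOT BISIMILAR

Working:
Refine partition for ~:
  round 0: {{0,1,2,3,4,5,6,7}}
  round 1: {{0,1,7},{2},{3},{4},{5},{6}}
  round 2: {{0,7},{1},{2},{3},{4},{5},{6}}
stable after 3 split(s): 7 block(s)
class of 3: {3}; class of 4: {4}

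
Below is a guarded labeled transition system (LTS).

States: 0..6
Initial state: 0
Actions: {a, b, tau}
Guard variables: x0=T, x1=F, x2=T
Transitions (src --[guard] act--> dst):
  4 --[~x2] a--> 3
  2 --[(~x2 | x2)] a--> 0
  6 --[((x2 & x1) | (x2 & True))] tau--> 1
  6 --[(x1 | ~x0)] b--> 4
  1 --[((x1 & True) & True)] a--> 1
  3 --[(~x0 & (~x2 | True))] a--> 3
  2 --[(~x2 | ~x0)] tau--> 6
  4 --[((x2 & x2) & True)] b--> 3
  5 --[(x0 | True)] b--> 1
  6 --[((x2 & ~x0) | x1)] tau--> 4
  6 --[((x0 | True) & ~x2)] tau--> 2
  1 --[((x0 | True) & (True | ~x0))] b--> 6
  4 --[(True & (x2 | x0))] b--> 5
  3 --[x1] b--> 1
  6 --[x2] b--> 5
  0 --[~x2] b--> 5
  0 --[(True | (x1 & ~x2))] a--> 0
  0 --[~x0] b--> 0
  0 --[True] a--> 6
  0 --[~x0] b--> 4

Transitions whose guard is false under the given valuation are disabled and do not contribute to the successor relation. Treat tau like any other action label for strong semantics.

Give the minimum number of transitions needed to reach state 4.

Answer: UNREACHABLE

Working:
BFS to 4:
  L0 = {0}
  L1 = {6}
  L2 = {1,5}
4 never appears.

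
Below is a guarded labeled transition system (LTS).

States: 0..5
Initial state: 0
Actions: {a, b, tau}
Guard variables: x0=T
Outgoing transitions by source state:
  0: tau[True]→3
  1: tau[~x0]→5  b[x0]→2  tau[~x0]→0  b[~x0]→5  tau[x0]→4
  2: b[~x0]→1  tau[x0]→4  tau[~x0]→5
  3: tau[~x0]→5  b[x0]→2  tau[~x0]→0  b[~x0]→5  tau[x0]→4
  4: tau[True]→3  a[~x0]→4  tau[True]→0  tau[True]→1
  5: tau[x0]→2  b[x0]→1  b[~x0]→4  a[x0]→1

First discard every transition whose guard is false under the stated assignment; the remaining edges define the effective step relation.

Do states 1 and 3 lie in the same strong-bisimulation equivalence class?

Bisimulation quotient by refinement:
  round 0: {{0,1,2,3,4,5}}
  round 1: {{0,2,4},{1,3},{5}}
  round 2: {{0},{1,3},{2},{4},{5}}
stable after 3 split(s): 5 block(s)
class of 1: {1,3}; class of 3: {1,3}

Answer: BISIMILAR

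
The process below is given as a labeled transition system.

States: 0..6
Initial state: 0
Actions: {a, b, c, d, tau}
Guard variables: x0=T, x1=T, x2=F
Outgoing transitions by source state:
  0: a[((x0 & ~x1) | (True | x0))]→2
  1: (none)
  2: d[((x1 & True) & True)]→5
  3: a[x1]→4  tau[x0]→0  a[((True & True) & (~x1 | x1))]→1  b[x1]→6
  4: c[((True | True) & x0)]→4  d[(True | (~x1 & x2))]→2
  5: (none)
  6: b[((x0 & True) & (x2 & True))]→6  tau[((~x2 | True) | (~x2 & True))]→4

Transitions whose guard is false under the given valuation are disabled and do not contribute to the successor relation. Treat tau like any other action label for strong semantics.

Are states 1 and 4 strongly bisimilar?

Compute ~ classes (split until stable):
  P[0] = {{0,1,2,3,4,5,6}}
  P[1] = {{0},{1,5},{2},{3},{4},{6}}
stable after 2 split(s): 6 block(s)
1∈{1,5}, 4∈{4}

Answer: NOT BISIMILAR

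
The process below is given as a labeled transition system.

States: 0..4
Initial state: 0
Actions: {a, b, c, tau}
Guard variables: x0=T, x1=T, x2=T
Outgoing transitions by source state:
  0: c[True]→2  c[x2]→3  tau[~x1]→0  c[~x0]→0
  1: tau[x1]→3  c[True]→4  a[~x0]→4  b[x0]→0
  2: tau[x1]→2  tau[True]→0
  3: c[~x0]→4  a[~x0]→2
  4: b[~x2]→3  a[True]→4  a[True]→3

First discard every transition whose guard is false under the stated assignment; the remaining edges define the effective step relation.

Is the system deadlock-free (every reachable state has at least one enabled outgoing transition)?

Answer: DEADLOCK at state 3

Analysis:
R = {0,2,3}
  0: c→2  c→3  [deg 2]
  2: tau→0  tau→2  [deg 2]
  3: ∅  [no exit]
Path to 3: c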